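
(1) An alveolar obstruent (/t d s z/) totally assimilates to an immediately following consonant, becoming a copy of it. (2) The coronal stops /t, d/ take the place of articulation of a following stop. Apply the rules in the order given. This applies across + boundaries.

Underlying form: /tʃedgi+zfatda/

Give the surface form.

[tʃeggi+ffadda]

Rule 1: /d/ before /g/ → [g] (total assimilation)
Rule 1: /z/ before /f/ → [f] (total assimilation)
Rule 1: /t/ before /d/ → [d] (total assimilation)
After rule 1: tʃeggi+ffadda
Rule 2: no segment meets the rule's conditions; no change.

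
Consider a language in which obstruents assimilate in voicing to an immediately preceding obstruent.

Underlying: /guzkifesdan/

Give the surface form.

/k/ after /z/ (voiced) → [g]
/d/ after /s/ (voiceless) → [t]

[guzgifestan]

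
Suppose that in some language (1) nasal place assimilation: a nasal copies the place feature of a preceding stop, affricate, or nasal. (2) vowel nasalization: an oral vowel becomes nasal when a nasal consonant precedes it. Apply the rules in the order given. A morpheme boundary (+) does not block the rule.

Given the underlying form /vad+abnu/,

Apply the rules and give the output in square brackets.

Rule 1: /n/ after /b/ (labial) → [m]
After rule 1: vad+abmu
Rule 2: /u/ after nasal /m/ → [ũ]

[vad+abmũ]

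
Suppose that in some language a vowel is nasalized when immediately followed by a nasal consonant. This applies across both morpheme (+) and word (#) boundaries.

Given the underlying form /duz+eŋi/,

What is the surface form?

[duz+ẽŋi]

/e/ before nasal /ŋ/ → [ẽ]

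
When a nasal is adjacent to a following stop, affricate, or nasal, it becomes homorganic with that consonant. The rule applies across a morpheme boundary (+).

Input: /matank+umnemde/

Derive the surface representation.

/n/ before /k/ (velar) → [ŋ]
/m/ before /n/ (alveolar) → [n]
/m/ before /d/ (alveolar) → [n]

[mataŋk+unnende]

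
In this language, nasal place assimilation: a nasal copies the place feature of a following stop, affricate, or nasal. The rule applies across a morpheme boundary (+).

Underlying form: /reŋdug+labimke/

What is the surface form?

[rendug+labiŋke]

/ŋ/ before /d/ (alveolar) → [n]
/m/ before /k/ (velar) → [ŋ]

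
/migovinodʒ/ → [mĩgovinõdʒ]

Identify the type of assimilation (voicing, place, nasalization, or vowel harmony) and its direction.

nasalization, progressive

/i/→[ĩ] /o/→[õ].
Each target copies a feature from the preceding segment, so the direction is progressive.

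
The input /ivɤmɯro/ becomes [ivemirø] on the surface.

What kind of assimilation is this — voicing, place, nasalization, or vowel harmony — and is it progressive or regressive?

/ɤ/→[e] /ɯ/→[i] /o/→[ø].
Vowels agree with the first vowel, so the harmony is progressive.

vowel harmony, progressive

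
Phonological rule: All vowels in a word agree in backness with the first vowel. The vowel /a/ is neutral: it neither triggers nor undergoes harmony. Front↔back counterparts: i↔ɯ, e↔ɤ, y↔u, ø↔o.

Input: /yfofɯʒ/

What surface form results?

/o/ harmonizes with /y/ ([-back]) → [ø]
/ɯ/ harmonizes with /y/ ([-back]) → [i]

[yføfiʒ]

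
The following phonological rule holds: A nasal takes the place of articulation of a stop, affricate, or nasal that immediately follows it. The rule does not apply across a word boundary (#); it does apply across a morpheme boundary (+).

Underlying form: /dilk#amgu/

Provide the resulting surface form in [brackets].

[dilk#aŋgu]

/m/ before /g/ (velar) → [ŋ]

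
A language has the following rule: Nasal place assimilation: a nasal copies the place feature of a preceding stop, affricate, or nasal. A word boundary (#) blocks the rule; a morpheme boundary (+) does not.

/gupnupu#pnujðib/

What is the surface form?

[gupmupu#pmujðib]

/n/ after /p/ (labial) → [m]
/n/ after /p/ (labial) → [m]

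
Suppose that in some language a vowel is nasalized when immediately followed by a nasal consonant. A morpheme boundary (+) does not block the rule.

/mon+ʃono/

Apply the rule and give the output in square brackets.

/o/ before nasal /n/ → [õ]
/o/ before nasal /n/ → [õ]

[mõn+ʃõno]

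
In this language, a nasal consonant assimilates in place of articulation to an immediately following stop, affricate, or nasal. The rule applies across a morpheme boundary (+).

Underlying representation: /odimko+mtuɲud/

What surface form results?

[odiŋko+ntuɲud]

/m/ before /k/ (velar) → [ŋ]
/m/ before /t/ (alveolar) → [n]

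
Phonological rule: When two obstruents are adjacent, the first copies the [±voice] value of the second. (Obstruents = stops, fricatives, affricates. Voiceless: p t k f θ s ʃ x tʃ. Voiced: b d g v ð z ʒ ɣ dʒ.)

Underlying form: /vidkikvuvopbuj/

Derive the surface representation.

/d/ before /k/ (voiceless) → [t]
/k/ before /v/ (voiced) → [g]
/p/ before /b/ (voiced) → [b]

[vitkigvuvobbuj]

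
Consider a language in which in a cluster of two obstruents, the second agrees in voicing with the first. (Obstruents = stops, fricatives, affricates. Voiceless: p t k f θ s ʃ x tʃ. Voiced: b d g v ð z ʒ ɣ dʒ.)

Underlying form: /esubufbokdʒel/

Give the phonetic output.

[esubufpoktʃel]

/b/ after /f/ (voiceless) → [p]
/dʒ/ after /k/ (voiceless) → [tʃ]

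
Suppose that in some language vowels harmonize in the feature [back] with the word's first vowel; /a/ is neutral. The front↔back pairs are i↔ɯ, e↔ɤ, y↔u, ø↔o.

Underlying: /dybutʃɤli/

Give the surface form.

/u/ harmonizes with /y/ ([-back]) → [y]
/ɤ/ harmonizes with /y/ ([-back]) → [e]

[dybytʃeli]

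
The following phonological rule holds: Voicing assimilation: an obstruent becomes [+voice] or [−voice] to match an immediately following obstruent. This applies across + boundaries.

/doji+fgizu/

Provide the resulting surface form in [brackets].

[doji+vgizu]

/f/ before /g/ (voiced) → [v]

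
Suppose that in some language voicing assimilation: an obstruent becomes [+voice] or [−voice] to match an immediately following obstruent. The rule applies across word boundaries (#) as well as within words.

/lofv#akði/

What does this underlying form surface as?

[lovv#agði]

/f/ before /v/ (voiced) → [v]
/k/ before /ð/ (voiced) → [g]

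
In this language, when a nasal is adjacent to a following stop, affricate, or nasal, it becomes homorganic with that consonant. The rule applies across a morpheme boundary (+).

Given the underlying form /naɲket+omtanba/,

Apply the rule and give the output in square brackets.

[naŋket+ontamba]

/ɲ/ before /k/ (velar) → [ŋ]
/m/ before /t/ (alveolar) → [n]
/n/ before /b/ (labial) → [m]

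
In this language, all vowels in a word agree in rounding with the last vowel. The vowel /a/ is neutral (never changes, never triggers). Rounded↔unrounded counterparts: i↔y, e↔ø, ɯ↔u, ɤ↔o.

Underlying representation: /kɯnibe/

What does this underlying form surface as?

no segment meets the rule's conditions; no change.

[kɯnibe]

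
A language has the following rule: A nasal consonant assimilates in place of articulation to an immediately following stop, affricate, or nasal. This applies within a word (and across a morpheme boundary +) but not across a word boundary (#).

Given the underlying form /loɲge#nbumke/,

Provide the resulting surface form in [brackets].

[loŋge#mbuŋke]

/ɲ/ before /g/ (velar) → [ŋ]
/n/ before /b/ (labial) → [m]
/m/ before /k/ (velar) → [ŋ]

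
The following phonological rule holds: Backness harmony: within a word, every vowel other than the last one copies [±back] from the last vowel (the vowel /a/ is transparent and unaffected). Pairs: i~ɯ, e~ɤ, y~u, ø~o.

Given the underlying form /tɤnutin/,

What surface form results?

/ɤ/ harmonizes with /i/ ([-back]) → [e]
/u/ harmonizes with /i/ ([-back]) → [y]

[tenytin]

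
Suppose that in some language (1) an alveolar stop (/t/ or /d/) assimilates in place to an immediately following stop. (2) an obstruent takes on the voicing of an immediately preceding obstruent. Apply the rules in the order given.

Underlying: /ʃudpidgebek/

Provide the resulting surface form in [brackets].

Rule 1: /d/ before /p/ (labial) → [b]
Rule 1: /d/ before /g/ (velar) → [g]
After rule 1: ʃubpiggebek
Rule 2: /p/ after /b/ (voiced) → [b]

[ʃubbiggebek]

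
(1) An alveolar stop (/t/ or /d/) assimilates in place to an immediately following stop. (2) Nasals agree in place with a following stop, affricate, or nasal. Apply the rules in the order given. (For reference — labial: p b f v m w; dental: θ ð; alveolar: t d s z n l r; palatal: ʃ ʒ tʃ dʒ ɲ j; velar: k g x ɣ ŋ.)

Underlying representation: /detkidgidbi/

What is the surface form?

Rule 1: /t/ before /k/ (velar) → [k]
Rule 1: /d/ before /g/ (velar) → [g]
Rule 1: /d/ before /b/ (labial) → [b]
After rule 1: dekkiggibbi
Rule 2: no segment meets the rule's conditions; no change.

[dekkiggibbi]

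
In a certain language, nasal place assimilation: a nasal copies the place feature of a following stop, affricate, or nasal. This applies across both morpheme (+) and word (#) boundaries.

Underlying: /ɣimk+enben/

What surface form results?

[ɣiŋk+emben]

/m/ before /k/ (velar) → [ŋ]
/n/ before /b/ (labial) → [m]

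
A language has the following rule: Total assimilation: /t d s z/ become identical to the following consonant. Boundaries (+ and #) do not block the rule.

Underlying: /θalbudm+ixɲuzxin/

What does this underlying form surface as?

[θalbumm+ixɲuxxin]

/d/ before /m/ → [m] (total assimilation)
/z/ before /x/ → [x] (total assimilation)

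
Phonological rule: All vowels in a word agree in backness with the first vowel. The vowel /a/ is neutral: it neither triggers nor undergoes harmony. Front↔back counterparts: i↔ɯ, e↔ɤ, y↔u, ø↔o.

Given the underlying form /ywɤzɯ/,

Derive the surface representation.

[ywezi]

/ɤ/ harmonizes with /y/ ([-back]) → [e]
/ɯ/ harmonizes with /y/ ([-back]) → [i]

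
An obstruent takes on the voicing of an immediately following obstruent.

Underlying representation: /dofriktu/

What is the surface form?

[dofriktu]

no segment meets the rule's conditions; no change.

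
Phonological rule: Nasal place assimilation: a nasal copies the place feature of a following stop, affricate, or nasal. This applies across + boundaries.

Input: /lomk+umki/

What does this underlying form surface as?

[loŋk+uŋki]

/m/ before /k/ (velar) → [ŋ]
/m/ before /k/ (velar) → [ŋ]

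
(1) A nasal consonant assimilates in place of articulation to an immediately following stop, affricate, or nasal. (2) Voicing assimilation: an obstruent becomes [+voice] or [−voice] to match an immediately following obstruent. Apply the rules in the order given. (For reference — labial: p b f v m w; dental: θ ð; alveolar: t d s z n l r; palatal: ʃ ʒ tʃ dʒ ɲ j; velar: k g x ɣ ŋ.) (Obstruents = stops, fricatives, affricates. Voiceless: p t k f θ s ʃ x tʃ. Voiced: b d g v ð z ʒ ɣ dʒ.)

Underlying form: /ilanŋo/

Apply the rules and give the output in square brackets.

Rule 1: /n/ before /ŋ/ (velar) → [ŋ]
After rule 1: ilaŋŋo
Rule 2: no segment meets the rule's conditions; no change.

[ilaŋŋo]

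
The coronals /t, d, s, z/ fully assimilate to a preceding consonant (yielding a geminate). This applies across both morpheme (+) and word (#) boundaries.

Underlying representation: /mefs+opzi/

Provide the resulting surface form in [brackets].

[meff+oppi]

/s/ after /f/ → [f] (total assimilation)
/z/ after /p/ → [p] (total assimilation)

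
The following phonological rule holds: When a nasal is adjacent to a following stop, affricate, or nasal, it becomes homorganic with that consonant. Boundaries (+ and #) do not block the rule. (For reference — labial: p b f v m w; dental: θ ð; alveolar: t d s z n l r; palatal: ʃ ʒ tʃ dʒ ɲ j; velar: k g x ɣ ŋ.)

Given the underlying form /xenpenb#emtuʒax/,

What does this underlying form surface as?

/n/ before /p/ (labial) → [m]
/n/ before /b/ (labial) → [m]
/m/ before /t/ (alveolar) → [n]

[xempemb#entuʒax]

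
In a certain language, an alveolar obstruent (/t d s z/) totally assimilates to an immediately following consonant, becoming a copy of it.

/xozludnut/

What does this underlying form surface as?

/z/ before /l/ → [l] (total assimilation)
/d/ before /n/ → [n] (total assimilation)

[xollunnut]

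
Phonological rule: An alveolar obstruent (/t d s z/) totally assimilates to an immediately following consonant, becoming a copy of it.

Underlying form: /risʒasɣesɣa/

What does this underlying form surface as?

[riʒʒaɣɣeɣɣa]

/s/ before /ʒ/ → [ʒ] (total assimilation)
/s/ before /ɣ/ → [ɣ] (total assimilation)
/s/ before /ɣ/ → [ɣ] (total assimilation)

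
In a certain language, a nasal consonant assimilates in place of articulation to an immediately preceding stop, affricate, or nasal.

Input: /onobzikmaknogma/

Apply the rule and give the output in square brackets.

/m/ after /k/ (velar) → [ŋ]
/n/ after /k/ (velar) → [ŋ]
/m/ after /g/ (velar) → [ŋ]

[onobzikŋakŋogŋa]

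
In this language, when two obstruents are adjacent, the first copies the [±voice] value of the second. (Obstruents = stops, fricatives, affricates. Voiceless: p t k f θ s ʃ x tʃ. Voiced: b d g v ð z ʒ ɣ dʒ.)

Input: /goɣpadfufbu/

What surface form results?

/ɣ/ before /p/ (voiceless) → [x]
/d/ before /f/ (voiceless) → [t]
/f/ before /b/ (voiced) → [v]

[goxpatfuvbu]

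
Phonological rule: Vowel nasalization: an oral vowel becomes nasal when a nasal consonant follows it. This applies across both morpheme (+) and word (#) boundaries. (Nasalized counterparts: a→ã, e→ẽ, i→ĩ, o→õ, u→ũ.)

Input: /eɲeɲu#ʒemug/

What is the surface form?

[ẽɲẽɲu#ʒẽmug]

/e/ before nasal /ɲ/ → [ẽ]
/e/ before nasal /ɲ/ → [ẽ]
/e/ before nasal /m/ → [ẽ]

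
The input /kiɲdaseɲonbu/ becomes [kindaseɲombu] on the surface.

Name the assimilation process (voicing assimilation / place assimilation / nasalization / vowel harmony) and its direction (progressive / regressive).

/ɲ/→[n] /n/→[m].
Each target copies a feature from the following segment, so the direction is regressive.

place assimilation, regressive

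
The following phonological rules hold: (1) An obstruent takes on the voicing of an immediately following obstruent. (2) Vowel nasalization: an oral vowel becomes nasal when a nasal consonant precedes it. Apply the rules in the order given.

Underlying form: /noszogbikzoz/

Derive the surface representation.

Rule 1: /s/ before /z/ (voiced) → [z]
Rule 1: /k/ before /z/ (voiced) → [g]
After rule 1: nozzogbigzoz
Rule 2: /o/ after nasal /n/ → [õ]

[nõzzogbigzoz]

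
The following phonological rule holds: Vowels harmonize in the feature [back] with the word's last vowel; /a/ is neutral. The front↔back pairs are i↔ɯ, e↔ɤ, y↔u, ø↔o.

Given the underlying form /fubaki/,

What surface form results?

/u/ harmonizes with /i/ ([-back]) → [y]

[fybaki]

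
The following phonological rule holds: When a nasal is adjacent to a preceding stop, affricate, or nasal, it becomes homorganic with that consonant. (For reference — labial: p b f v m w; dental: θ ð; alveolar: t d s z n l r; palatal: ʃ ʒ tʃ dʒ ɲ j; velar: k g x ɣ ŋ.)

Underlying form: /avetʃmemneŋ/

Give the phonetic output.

/m/ after /tʃ/ (palatal) → [ɲ]
/n/ after /m/ (labial) → [m]

[avetʃɲemmeŋ]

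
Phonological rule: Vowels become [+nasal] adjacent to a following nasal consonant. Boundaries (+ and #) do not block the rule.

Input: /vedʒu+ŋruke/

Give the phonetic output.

[vedʒũ+ŋruke]

/u/ before nasal /ŋ/ → [ũ]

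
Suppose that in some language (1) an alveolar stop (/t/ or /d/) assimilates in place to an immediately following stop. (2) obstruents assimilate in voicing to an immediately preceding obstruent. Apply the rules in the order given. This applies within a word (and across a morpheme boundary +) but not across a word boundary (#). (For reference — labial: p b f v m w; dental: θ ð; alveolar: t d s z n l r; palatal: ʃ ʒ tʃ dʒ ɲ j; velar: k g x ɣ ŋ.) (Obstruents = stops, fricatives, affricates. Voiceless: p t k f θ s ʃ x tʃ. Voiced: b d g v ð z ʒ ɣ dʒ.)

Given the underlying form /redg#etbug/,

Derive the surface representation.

[regg#eppug]

Rule 1: /d/ before /g/ (velar) → [g]
Rule 1: /t/ before /b/ (labial) → [p]
After rule 1: regg#epbug
Rule 2: /b/ after /p/ (voiceless) → [p]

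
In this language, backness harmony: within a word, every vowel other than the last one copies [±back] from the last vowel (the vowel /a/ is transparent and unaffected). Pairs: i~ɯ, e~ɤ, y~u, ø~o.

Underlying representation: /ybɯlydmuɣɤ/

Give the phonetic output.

[ubɯludmuɣɤ]

/y/ harmonizes with /ɤ/ ([+back]) → [u]
/y/ harmonizes with /ɤ/ ([+back]) → [u]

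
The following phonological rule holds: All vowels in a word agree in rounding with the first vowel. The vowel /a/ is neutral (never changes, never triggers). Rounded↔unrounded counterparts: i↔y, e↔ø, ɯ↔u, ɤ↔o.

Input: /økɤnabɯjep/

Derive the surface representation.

/ɤ/ harmonizes with /ø/ ([+round]) → [o]
/ɯ/ harmonizes with /ø/ ([+round]) → [u]
/e/ harmonizes with /ø/ ([+round]) → [ø]

[økonabujøp]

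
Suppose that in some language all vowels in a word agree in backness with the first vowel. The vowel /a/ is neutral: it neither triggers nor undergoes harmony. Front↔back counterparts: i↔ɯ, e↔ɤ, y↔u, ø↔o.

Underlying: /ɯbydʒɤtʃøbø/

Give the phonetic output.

/y/ harmonizes with /ɯ/ ([+back]) → [u]
/ø/ harmonizes with /ɯ/ ([+back]) → [o]
/ø/ harmonizes with /ɯ/ ([+back]) → [o]

[ɯbudʒɤtʃobo]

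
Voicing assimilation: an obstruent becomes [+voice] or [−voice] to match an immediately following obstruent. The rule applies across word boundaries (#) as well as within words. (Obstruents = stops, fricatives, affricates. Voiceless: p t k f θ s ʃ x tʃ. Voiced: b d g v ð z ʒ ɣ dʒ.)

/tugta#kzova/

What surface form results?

[tukta#gzova]

/g/ before /t/ (voiceless) → [k]
/k/ before /z/ (voiced) → [g]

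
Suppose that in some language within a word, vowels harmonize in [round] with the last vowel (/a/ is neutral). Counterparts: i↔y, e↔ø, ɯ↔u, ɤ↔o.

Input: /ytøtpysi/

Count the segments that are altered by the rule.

/y/ harmonizes with /i/ ([-round]) → [i]
/ø/ harmonizes with /i/ ([-round]) → [e]
/y/ harmonizes with /i/ ([-round]) → [i]
3 segments change.

3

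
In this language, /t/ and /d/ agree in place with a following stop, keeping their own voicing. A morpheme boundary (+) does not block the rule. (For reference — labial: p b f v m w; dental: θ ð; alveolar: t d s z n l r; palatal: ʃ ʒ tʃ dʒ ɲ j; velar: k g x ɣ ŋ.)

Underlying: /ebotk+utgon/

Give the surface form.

[ebokk+ukgon]

/t/ before /k/ (velar) → [k]
/t/ before /g/ (velar) → [k]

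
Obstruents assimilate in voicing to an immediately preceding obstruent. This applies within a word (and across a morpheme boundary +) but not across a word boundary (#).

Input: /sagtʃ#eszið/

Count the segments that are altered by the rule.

/tʃ/ after /g/ (voiced) → [dʒ]
/z/ after /s/ (voiceless) → [s]
2 segments change.

2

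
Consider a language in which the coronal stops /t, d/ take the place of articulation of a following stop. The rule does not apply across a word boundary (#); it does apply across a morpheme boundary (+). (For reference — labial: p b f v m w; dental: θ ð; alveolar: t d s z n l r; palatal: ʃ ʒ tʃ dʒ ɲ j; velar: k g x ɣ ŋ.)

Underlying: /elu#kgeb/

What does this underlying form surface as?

no segment meets the rule's conditions; no change.

[elu#kgeb]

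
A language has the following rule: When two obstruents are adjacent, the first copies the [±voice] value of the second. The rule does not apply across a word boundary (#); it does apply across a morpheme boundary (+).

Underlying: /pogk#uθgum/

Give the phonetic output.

/g/ before /k/ (voiceless) → [k]
/θ/ before /g/ (voiced) → [ð]

[pokk#uðgum]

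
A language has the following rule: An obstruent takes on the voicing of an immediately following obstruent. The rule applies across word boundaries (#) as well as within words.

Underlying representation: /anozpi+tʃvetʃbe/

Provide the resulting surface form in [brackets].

[anospi+dʒvedʒbe]

/z/ before /p/ (voiceless) → [s]
/tʃ/ before /v/ (voiced) → [dʒ]
/tʃ/ before /b/ (voiced) → [dʒ]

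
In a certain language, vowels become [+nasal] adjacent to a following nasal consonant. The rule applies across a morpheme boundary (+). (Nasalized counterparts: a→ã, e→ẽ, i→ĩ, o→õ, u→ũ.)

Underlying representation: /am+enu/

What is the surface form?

[ãm+ẽnu]

/a/ before nasal /m/ → [ã]
/e/ before nasal /n/ → [ẽ]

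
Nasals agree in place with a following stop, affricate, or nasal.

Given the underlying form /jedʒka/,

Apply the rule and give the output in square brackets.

no segment meets the rule's conditions; no change.

[jedʒka]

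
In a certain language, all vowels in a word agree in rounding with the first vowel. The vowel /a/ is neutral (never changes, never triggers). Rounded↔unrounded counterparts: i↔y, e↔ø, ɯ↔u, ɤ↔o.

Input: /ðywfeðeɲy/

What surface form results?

[ðywføðøɲy]

/e/ harmonizes with /y/ ([+round]) → [ø]
/e/ harmonizes with /y/ ([+round]) → [ø]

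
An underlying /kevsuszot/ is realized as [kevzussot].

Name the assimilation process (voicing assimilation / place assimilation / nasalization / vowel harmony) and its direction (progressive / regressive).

/s/→[z] /z/→[s].
Each target copies a feature from the preceding segment, so the direction is progressive.

voicing assimilation, progressive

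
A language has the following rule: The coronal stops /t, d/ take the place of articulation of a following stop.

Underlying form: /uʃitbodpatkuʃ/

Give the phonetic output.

[uʃipbobpakkuʃ]

/t/ before /b/ (labial) → [p]
/d/ before /p/ (labial) → [b]
/t/ before /k/ (velar) → [k]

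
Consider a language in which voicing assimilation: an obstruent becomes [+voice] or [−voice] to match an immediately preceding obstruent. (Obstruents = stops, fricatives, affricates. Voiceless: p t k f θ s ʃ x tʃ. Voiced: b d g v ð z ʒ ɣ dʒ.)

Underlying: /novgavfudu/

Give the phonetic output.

[novgavvudu]

/f/ after /v/ (voiced) → [v]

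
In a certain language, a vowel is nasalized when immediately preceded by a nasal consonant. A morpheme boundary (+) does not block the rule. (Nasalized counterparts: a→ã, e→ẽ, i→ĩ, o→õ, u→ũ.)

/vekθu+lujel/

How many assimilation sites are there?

No segment meets the rule's conditions.

0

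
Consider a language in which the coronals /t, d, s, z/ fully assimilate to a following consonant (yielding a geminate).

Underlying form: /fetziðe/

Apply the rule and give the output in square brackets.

/t/ before /z/ → [z] (total assimilation)

[fezziðe]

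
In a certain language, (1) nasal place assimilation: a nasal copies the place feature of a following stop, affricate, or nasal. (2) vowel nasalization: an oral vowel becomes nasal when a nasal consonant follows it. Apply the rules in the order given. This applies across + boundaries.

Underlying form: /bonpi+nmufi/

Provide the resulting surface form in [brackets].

[bõmpĩ+mmufi]

Rule 1: /n/ before /p/ (labial) → [m]
Rule 1: /n/ before /m/ (labial) → [m]
After rule 1: bompi+mmufi
Rule 2: /o/ before nasal /m/ → [õ]
Rule 2: /i/ before nasal /m/ → [ĩ]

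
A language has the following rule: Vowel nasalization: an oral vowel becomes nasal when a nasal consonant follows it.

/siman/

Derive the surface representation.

/i/ before nasal /m/ → [ĩ]
/a/ before nasal /n/ → [ã]

[sĩmãn]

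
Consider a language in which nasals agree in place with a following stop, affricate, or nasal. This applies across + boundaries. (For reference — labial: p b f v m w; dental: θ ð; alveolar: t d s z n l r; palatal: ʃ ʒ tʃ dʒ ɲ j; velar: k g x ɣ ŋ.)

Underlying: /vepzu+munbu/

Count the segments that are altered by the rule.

/n/ before /b/ (labial) → [m]
1 segment changes.

1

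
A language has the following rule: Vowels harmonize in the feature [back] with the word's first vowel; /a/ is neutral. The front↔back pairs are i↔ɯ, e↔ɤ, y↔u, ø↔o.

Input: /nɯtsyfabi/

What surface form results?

[nɯtsufabɯ]

/y/ harmonizes with /ɯ/ ([+back]) → [u]
/i/ harmonizes with /ɯ/ ([+back]) → [ɯ]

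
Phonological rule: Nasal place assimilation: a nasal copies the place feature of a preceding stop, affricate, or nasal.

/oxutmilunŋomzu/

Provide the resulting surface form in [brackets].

/m/ after /t/ (alveolar) → [n]
/ŋ/ after /n/ (alveolar) → [n]

[oxutnilunnomzu]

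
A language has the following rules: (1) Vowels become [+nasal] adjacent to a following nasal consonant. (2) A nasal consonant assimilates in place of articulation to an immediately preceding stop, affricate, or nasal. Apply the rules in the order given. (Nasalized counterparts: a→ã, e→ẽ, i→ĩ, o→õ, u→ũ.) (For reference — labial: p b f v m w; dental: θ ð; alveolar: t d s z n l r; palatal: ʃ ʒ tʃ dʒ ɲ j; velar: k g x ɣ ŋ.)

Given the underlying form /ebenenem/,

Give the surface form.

Rule 1: /e/ before nasal /n/ → [ẽ]
Rule 1: /e/ before nasal /n/ → [ẽ]
Rule 1: /e/ before nasal /m/ → [ẽ]
After rule 1: ebẽnẽnẽm
Rule 2: no segment meets the rule's conditions; no change.

[ebẽnẽnẽm]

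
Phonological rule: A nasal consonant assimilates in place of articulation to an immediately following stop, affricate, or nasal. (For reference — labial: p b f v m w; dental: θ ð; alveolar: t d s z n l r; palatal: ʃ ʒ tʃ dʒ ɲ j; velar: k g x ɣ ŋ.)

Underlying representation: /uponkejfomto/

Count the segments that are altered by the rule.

2

/n/ before /k/ (velar) → [ŋ]
/m/ before /t/ (alveolar) → [n]
2 segments change.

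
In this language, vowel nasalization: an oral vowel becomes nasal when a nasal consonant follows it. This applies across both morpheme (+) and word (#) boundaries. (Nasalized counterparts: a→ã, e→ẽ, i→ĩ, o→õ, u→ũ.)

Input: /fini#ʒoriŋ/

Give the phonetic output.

[fĩni#ʒorĩŋ]

/i/ before nasal /n/ → [ĩ]
/i/ before nasal /ŋ/ → [ĩ]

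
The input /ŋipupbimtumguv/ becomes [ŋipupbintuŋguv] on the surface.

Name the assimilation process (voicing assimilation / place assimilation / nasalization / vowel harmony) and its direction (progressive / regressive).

/m/→[n] /m/→[ŋ].
Each target copies a feature from the following segment, so the direction is regressive.

place assimilation, regressive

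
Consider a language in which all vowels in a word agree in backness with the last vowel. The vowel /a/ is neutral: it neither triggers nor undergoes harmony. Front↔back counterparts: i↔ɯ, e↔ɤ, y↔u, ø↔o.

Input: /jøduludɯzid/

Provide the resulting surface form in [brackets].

[jødylydizid]

/u/ harmonizes with /i/ ([-back]) → [y]
/u/ harmonizes with /i/ ([-back]) → [y]
/ɯ/ harmonizes with /i/ ([-back]) → [i]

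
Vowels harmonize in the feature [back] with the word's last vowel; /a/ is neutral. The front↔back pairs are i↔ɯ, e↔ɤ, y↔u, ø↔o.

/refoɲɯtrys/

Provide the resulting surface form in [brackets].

/o/ harmonizes with /y/ ([-back]) → [ø]
/ɯ/ harmonizes with /y/ ([-back]) → [i]

[reføɲitrys]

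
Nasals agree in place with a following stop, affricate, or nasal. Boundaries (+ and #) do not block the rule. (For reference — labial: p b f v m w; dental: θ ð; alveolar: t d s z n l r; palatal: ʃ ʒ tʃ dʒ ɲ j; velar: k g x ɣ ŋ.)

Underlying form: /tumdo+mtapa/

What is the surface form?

[tundo+ntapa]

/m/ before /d/ (alveolar) → [n]
/m/ before /t/ (alveolar) → [n]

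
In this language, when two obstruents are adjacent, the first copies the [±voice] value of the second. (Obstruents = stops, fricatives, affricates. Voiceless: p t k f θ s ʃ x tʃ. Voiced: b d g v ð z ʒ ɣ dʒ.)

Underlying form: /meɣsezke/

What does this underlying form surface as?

[mexseske]

/ɣ/ before /s/ (voiceless) → [x]
/z/ before /k/ (voiceless) → [s]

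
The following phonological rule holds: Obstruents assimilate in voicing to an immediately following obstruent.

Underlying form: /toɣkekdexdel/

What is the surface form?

[toxkegdeɣdel]

/ɣ/ before /k/ (voiceless) → [x]
/k/ before /d/ (voiced) → [g]
/x/ before /d/ (voiced) → [ɣ]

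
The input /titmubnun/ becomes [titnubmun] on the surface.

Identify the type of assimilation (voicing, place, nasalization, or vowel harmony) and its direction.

/m/→[n] /n/→[m].
Each target copies a feature from the preceding segment, so the direction is progressive.

place assimilation, progressive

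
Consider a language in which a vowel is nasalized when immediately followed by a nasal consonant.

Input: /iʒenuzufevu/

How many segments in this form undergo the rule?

1

/e/ before nasal /n/ → [ẽ]
1 segment changes.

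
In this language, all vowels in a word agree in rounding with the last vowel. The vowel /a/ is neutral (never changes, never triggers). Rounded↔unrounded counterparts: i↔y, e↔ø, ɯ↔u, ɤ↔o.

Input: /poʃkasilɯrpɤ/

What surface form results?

[pɤʃkasilɯrpɤ]

/o/ harmonizes with /ɤ/ ([-round]) → [ɤ]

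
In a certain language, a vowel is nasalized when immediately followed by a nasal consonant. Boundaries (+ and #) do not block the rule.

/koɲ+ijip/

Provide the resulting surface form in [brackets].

/o/ before nasal /ɲ/ → [õ]

[kõɲ+ijip]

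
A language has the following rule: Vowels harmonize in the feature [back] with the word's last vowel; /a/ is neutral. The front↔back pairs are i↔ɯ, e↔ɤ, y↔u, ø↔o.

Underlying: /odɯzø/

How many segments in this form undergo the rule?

2

/o/ harmonizes with /ø/ ([-back]) → [ø]
/ɯ/ harmonizes with /ø/ ([-back]) → [i]
2 segments change.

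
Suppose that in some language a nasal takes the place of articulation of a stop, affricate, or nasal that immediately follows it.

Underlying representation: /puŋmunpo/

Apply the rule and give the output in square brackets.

/ŋ/ before /m/ (labial) → [m]
/n/ before /p/ (labial) → [m]

[pummumpo]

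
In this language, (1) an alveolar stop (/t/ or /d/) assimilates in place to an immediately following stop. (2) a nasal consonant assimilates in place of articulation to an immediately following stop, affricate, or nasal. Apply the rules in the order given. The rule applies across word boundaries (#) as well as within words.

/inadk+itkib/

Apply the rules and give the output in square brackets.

[inagk+ikkib]

Rule 1: /d/ before /k/ (velar) → [g]
Rule 1: /t/ before /k/ (velar) → [k]
After rule 1: inagk+ikkib
Rule 2: no segment meets the rule's conditions; no change.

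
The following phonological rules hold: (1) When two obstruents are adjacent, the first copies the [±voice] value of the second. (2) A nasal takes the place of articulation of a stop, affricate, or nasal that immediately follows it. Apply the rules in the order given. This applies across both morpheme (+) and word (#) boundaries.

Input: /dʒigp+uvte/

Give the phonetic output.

[dʒikp+ufte]

Rule 1: /g/ before /p/ (voiceless) → [k]
Rule 1: /v/ before /t/ (voiceless) → [f]
After rule 1: dʒikp+ufte
Rule 2: no segment meets the rule's conditions; no change.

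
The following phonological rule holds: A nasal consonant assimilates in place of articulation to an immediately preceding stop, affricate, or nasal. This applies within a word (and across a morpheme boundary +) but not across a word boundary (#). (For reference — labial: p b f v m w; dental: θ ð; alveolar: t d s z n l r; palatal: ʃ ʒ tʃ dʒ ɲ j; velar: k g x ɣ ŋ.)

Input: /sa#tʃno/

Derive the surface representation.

/n/ after /tʃ/ (palatal) → [ɲ]

[sa#tʃɲo]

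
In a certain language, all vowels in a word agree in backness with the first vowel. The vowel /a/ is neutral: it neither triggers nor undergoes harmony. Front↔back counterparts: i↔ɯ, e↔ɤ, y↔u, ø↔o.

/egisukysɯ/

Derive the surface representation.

[egisykysi]

/u/ harmonizes with /e/ ([-back]) → [y]
/ɯ/ harmonizes with /e/ ([-back]) → [i]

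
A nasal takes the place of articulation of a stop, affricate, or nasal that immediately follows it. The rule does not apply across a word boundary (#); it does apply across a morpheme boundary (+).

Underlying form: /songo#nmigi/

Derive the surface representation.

/n/ before /g/ (velar) → [ŋ]
/n/ before /m/ (labial) → [m]

[soŋgo#mmigi]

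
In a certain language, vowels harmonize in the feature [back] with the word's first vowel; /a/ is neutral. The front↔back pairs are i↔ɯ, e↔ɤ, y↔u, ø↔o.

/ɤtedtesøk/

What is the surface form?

/e/ harmonizes with /ɤ/ ([+back]) → [ɤ]
/e/ harmonizes with /ɤ/ ([+back]) → [ɤ]
/ø/ harmonizes with /ɤ/ ([+back]) → [o]

[ɤtɤdtɤsok]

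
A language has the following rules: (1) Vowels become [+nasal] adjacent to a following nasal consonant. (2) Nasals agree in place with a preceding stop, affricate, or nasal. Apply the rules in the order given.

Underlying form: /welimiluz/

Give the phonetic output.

Rule 1: /i/ before nasal /m/ → [ĩ]
After rule 1: welĩmiluz
Rule 2: no segment meets the rule's conditions; no change.

[welĩmiluz]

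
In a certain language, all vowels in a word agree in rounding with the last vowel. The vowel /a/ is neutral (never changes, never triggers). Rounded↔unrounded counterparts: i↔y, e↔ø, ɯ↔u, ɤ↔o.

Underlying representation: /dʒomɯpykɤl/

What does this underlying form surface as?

/o/ harmonizes with /ɤ/ ([-round]) → [ɤ]
/y/ harmonizes with /ɤ/ ([-round]) → [i]

[dʒɤmɯpikɤl]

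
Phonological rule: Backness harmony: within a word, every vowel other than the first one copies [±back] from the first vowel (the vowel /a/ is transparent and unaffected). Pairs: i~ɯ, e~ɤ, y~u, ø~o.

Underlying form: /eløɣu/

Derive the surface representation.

[eløɣy]

/u/ harmonizes with /e/ ([-back]) → [y]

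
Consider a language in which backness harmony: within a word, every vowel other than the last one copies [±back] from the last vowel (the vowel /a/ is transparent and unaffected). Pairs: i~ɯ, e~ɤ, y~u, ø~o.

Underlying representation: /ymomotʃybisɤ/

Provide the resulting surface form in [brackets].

/y/ harmonizes with /ɤ/ ([+back]) → [u]
/y/ harmonizes with /ɤ/ ([+back]) → [u]
/i/ harmonizes with /ɤ/ ([+back]) → [ɯ]

[umomotʃubɯsɤ]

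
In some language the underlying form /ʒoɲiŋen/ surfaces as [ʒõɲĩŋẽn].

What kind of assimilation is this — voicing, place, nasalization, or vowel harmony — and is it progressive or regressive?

nasalization, regressive

/o/→[õ] /i/→[ĩ] /e/→[ẽ].
Each target copies a feature from the following segment, so the direction is regressive.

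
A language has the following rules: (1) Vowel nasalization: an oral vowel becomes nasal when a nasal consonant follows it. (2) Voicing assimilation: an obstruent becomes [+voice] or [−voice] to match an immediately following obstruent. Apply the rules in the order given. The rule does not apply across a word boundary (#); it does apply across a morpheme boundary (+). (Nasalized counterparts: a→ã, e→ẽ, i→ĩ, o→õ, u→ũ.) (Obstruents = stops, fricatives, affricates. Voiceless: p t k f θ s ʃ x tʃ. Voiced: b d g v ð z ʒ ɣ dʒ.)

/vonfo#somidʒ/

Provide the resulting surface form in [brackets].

Rule 1: /o/ before nasal /n/ → [õ]
Rule 1: /o/ before nasal /m/ → [õ]
After rule 1: võnfo#sõmidʒ
Rule 2: no segment meets the rule's conditions; no change.

[võnfo#sõmidʒ]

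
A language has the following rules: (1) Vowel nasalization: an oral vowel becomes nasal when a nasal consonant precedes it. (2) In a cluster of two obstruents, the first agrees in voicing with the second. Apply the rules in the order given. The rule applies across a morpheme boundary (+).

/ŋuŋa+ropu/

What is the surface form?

Rule 1: /u/ after nasal /ŋ/ → [ũ]
Rule 1: /a/ after nasal /ŋ/ → [ã]
After rule 1: ŋũŋã+ropu
Rule 2: no segment meets the rule's conditions; no change.

[ŋũŋã+ropu]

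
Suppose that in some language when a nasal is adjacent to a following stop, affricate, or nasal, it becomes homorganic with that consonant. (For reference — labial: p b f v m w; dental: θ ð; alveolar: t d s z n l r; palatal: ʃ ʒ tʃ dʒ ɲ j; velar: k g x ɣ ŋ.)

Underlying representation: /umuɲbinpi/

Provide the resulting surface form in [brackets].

/ɲ/ before /b/ (labial) → [m]
/n/ before /p/ (labial) → [m]

[umumbimpi]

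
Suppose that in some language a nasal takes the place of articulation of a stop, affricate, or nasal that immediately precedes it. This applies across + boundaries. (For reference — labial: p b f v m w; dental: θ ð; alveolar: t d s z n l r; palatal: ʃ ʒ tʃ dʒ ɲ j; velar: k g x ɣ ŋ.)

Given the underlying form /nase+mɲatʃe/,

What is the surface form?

[nase+mmatʃe]

/ɲ/ after /m/ (labial) → [m]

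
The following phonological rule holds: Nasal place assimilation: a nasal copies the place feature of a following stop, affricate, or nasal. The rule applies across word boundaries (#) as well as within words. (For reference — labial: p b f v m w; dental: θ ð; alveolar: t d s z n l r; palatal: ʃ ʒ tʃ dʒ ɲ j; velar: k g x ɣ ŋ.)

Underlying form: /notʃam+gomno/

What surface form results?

/m/ before /g/ (velar) → [ŋ]
/m/ before /n/ (alveolar) → [n]

[notʃaŋ+gonno]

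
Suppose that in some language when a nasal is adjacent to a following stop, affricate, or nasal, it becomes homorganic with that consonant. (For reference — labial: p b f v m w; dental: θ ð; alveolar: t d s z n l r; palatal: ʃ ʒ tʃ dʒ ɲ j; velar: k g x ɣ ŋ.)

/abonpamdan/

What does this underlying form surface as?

/n/ before /p/ (labial) → [m]
/m/ before /d/ (alveolar) → [n]

[abompandan]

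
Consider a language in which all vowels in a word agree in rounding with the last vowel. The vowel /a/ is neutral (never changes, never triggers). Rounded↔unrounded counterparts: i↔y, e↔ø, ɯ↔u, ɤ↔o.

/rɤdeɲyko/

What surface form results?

/ɤ/ harmonizes with /o/ ([+round]) → [o]
/e/ harmonizes with /o/ ([+round]) → [ø]

[rodøɲyko]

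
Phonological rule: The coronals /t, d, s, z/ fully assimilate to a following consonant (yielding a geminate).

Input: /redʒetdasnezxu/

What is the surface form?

/t/ before /d/ → [d] (total assimilation)
/s/ before /n/ → [n] (total assimilation)
/z/ before /x/ → [x] (total assimilation)

[redʒeddannexxu]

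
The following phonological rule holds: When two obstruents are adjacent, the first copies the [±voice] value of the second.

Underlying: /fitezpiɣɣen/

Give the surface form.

[fitespiɣɣen]

/z/ before /p/ (voiceless) → [s]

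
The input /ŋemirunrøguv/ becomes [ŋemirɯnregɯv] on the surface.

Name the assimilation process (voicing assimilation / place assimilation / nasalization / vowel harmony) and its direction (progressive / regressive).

vowel harmony, progressive

/u/→[ɯ] /ø/→[e] /u/→[ɯ].
Vowels agree with the first vowel, so the harmony is progressive.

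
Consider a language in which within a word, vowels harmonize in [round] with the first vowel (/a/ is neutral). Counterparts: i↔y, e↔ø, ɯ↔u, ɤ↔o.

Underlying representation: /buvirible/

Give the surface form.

/i/ harmonizes with /u/ ([+round]) → [y]
/i/ harmonizes with /u/ ([+round]) → [y]
/e/ harmonizes with /u/ ([+round]) → [ø]

[buvyryblø]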